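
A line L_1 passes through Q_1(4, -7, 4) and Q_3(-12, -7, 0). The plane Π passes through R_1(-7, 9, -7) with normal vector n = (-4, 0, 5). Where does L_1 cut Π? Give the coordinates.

(8, -7, 5)

A direction vector for L_1 is Q_3 − Q_1 = (-16, 0, -4).
Π: n·r = n·R_1 gives -4x + 5z = -7.
Substitute r = (4, -7, 4) + t(-16, 0, -4) into the plane: 4 + 44t = -7, so t = -1/4.
Intersection: (4, -7, 4) + (-1/4)·(-16, 0, -4) = (8, -7, 5).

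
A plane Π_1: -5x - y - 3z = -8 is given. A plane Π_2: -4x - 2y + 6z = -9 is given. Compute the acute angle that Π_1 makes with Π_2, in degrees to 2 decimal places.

cos θ = |n₁·n₂| / (|n₁||n₂|) = |4| / (√35 · √56).
θ = arccos(0.09035) ≈ 84.82°.

84.82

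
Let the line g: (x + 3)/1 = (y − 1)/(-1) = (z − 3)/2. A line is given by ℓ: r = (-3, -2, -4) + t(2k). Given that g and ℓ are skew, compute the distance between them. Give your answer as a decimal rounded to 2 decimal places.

g has direction (1, -1, 2) through (-3, 1, 3).
Common perpendicular direction n = (1, -1, 2) × (0, 0, 2) = (-2, -2, 0).
With w = (-3, -2, -4) − (-3, 1, 3) = (0, -3, -7), w · n = 6.
Distance = |w · n| / |n| = |6| / √8 ≈ 2.12.

2.12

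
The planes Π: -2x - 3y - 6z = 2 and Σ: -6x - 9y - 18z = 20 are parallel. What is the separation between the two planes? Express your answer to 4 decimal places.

0.6667

Rescale Σ by 1/3: -2x - 3y - 6z = 20/3. Then distance = |2 − (20/3)| / √49 ≈ 0.6667.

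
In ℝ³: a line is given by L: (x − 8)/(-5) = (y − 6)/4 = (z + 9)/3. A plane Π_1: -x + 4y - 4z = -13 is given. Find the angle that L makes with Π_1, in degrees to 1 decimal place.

12.8

L has direction (-5, 4, 3) through (8, 6, -9).
sin θ = |n·v| / (|n||v|) = |9| / (√33 · √50) = 0.22156.
θ ≈ 12.8°.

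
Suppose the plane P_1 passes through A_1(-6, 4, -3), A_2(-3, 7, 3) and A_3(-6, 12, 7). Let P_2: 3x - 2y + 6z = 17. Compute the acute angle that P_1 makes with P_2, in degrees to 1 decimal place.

A_1A_2 = (3, 3, 6), A_1A_3 = (0, 8, 10); a normal to P_1 is A_1A_2 × A_1A_3 = (-18, -30, 24).
Using A_1: P_1 has equation -18x - 30y + 24z = -84.
cos θ = |n₁·n₂| / (|n₁||n₂|) = |150| / (√1800 · √49).
θ = arccos(0.50508) ≈ 59.7°.

59.7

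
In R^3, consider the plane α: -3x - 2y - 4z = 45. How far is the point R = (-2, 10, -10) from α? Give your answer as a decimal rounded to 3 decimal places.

3.528

n·R − d = (-3)·(-2) + (-2)·(10) + (-4)·(-10) − 45 = -19; |n| = √29.
Distance = |-19| / √29 = 19/√29 ≈ 3.528.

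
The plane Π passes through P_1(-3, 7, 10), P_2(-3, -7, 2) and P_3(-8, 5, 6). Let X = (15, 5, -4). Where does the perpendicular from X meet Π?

(7, -3, 10)

P_1P_2 = (0, -14, -8), P_1P_3 = (-5, -2, -4); a normal to Π is P_1P_2 × P_1P_3 = (40, 40, -70).
Using P_1: Π has equation 40x + 40y - 70z = -540.
Foot = X − λn with λ = (n·X − d)/|n|² = (1080 − (-540))/8100 = 1/5.
Foot = (15, 5, -4) − (1/5)·(40, 40, -70) = (7, -3, 10).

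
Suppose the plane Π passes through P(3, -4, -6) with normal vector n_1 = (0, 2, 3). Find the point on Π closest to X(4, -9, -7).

Π: n_1·r = n_1·P gives 2y + 3z = -26.
Foot = X − λn with λ = (n·X − d)/|n|² = (-39 − (-26))/13 = -1.
Foot = (4, -9, -7) − (-1)·(0, 2, 3) = (4, -7, -4).

(4, -7, -4)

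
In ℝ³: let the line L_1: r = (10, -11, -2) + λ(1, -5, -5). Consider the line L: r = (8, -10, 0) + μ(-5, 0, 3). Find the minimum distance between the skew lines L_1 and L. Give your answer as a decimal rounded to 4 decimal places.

Common perpendicular direction n = (1, -5, -5) × (-5, 0, 3) = (-15, 22, -25).
With w = (8, -10, 0) − (10, -11, -2) = (-2, 1, 2), w · n = 2.
Distance = |w · n| / |n| = |2| / √1334 ≈ 0.0548.

0.0548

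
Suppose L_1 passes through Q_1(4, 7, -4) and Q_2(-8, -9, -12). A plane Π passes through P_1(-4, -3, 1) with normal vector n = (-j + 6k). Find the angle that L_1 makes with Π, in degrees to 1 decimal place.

A direction vector for L_1 is Q_2 − Q_1 = (-12, -16, -8).
Π: n·r = n·P_1 gives -y + 6z = 9.
sin θ = |n·v| / (|n||v|) = |-32| / (√37 · √464) = 0.24423.
θ ≈ 14.1°.

14.1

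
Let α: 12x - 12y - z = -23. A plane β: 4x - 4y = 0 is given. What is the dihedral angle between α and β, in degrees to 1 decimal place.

cos θ = |n₁·n₂| / (|n₁||n₂|) = |96| / (√289 · √32).
θ = arccos(0.99827) ≈ 3.4°.

3.4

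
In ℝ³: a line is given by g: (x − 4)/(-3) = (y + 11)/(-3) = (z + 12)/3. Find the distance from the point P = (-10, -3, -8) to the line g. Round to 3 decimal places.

g has direction (-3, -3, 3) through (4, -11, -12).
Taking (4, -11, -12) on g with direction v = (-3, -3, 3): w = P − (4, -11, -12) = (-14, 8, 4), and w × v = (36, 30, 66).
Distance = |w × v| / |v| = √6552 / √27 ≈ 15.578.

15.578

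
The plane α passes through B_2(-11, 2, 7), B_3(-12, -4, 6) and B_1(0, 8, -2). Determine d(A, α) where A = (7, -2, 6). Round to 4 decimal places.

12.6179

B_2B_3 = (-1, -6, -1), B_2B_1 = (11, 6, -9); a normal to α is B_2B_3 × B_2B_1 = (60, -20, 60).
Using B_2: α has equation 60x - 20y + 60z = -280.
n·A − d = (60)·(7) + (-20)·(-2) + (60)·(6) − (-280) = 1100; |n| = √7600.
Distance = |1100| / √7600 = 1100/√7600 ≈ 12.6179.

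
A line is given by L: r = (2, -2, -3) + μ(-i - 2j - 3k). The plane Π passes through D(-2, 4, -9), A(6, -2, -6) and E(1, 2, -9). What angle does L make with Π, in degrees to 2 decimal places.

46.79

DA = (8, -6, 3), DE = (3, -2, 0); a normal to Π is DA × DE = (6, 9, 2).
Using D: Π has equation 6x + 9y + 2z = 6.
sin θ = |n·v| / (|n||v|) = |-30| / (√121 · √14) = 0.72889.
θ ≈ 46.79°.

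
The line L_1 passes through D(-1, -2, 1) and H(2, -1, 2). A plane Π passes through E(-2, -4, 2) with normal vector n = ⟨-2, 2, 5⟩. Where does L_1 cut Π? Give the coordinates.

(8, 1, 4)

A direction vector for L_1 is H − D = (3, 1, 1).
Π: n·r = n·E gives -2x + 2y + 5z = 6.
Substitute r = (-1, -2, 1) + t(3, 1, 1) into the plane: 3 + 1t = 6, so t = 3.
Intersection: (-1, -2, 1) + 3·(3, 1, 1) = (8, 1, 4).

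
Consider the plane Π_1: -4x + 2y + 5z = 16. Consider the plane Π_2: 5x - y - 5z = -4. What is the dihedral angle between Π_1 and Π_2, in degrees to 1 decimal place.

11.2

cos θ = |n₁·n₂| / (|n₁||n₂|) = |-47| / (√45 · √51).
θ = arccos(0.98108) ≈ 11.2°.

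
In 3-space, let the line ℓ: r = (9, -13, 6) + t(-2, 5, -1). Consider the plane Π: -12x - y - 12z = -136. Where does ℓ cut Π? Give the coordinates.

Substitute r = (9, -13, 6) + t(-2, 5, -1) into the plane: -167 + 31t = -136, so t = 1.
Intersection: (9, -13, 6) + 1·(-2, 5, -1) = (7, -8, 5).

(7, -8, 5)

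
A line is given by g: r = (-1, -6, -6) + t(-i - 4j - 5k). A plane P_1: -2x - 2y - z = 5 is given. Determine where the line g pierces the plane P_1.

Substitute r = (-1, -6, -6) + t(-1, -4, -5) into the plane: 20 + 15t = 5, so t = -1.
Intersection: (-1, -6, -6) + (-1)·(-1, -4, -5) = (0, -2, -1).

(0, -2, -1)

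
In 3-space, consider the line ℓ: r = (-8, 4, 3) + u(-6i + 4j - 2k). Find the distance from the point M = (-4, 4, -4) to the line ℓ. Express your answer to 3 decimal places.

7.951

Taking (-8, 4, 3) on ℓ with direction v = (-6, 4, -2): w = M − (-8, 4, 3) = (4, 0, -7), and w × v = (28, 50, 16).
Distance = |w × v| / |v| = √3540 / √56 ≈ 7.951.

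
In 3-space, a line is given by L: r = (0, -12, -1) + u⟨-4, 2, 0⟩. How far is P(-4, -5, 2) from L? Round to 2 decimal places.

5.39

Taking (0, -12, -1) on L with direction v = (-4, 2, 0): w = P − (0, -12, -1) = (-4, 7, 3), and w × v = (-6, -12, 20).
Distance = |w × v| / |v| = √580 / √20 ≈ 5.39.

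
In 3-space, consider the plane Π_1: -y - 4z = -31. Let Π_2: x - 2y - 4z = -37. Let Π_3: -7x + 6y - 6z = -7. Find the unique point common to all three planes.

Solving the 3×3 linear system -y - 4z = -31, x - 2y - 4z = -37, -7x + 6y - 6z = -7 (e.g. by elimination or Cramer's rule, determinant = -2) gives (-11, -5, 9).

(-11, -5, 9)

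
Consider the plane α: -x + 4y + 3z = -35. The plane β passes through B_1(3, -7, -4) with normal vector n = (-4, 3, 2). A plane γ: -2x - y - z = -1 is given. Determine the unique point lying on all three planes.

β: n·r = n·B_1 gives -4x + 3y + 2z = -41.
Solving the 3×3 linear system -x + 4y + 3z = -35, -4x + 3y + 2z = -41, -2x - y - z = -1 (e.g. by elimination or Cramer's rule, determinant = -1) gives (5, -3, -6).

(5, -3, -6)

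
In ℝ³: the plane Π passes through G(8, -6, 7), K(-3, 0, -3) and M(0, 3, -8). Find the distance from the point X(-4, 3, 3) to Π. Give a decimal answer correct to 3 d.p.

5.659

GK = (-11, 6, -10), GM = (-8, 9, -15); a normal to Π is GK × GM = (0, -85, -51).
Using G: Π has equation -85y - 51z = 153.
n·X − d = (0)·(-4) + (-85)·(3) + (-51)·(3) − 153 = -561; |n| = √9826.
Distance = |-561| / √9826 = 561/√9826 ≈ 5.659.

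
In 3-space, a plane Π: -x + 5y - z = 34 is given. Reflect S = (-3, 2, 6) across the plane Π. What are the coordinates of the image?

(-5, 12, 4)

λ = (n·S − d)/|n|² = (7 − 34)/27 = -1.
Reflection = S − 2λn = (-3, 2, 6) − (-2)·(-1, 5, -1) = (-5, 12, 4).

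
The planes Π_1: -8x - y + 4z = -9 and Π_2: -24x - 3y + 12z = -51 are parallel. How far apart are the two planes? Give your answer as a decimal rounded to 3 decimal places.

Rescale Π_2 by 1/3: -8x - y + 4z = -17. Then distance = |-9 − (-17)| / √81 ≈ 0.889.

0.889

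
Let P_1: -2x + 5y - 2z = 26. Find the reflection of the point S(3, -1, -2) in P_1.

λ = (n·S − d)/|n|² = (-7 − 26)/33 = -1.
Reflection = S − 2λn = (3, -1, -2) − (-2)·(-2, 5, -2) = (-1, 9, -6).

(-1, 9, -6)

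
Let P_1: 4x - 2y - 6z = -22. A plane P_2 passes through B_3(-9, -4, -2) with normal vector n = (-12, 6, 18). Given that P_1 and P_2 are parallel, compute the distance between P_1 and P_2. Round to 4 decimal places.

P_2: n·r = n·B_3 gives -12x + 6y + 18z = 48.
Rescale P_2 by 1/(-3): 4x - 2y - 6z = -16. Then distance = |-22 − (-16)| / √56 ≈ 0.8018.

0.8018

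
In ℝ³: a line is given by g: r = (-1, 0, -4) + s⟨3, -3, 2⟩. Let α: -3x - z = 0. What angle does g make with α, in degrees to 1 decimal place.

47.9

sin θ = |n·v| / (|n||v|) = |-11| / (√10 · √22) = 0.74162.
θ ≈ 47.9°.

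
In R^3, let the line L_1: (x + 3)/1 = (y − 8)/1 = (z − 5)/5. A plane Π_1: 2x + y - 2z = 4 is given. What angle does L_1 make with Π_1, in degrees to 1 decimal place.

26.7

L_1 has direction (1, 1, 5) through (-3, 8, 5).
sin θ = |n·v| / (|n||v|) = |-7| / (√9 · √27) = 0.44905.
θ ≈ 26.7°.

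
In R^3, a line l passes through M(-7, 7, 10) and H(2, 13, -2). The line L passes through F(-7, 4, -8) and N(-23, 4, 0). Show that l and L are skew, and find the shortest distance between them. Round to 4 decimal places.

A direction vector for l is H − M = (9, 6, -12).
A direction vector for L is N − F = (-16, 0, 8).
Common perpendicular direction n = (9, 6, -12) × (-16, 0, 8) = (48, 120, 96).
With w = (-7, 4, -8) − (-7, 7, 10) = (0, -3, -18), w · n = -2088.
Since n ≠ 0 the lines are not parallel, and w · n = -2088 ≠ 0 so they do not intersect; hence they are skew.
Distance = |w · n| / |n| = |-2088| / √25920 ≈ 12.9692.

12.9692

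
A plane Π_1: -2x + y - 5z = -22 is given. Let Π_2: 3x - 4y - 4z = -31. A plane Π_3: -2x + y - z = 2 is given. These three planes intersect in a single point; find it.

(-5, -2, 6)

Solving the 3×3 linear system -2x + y - 5z = -22, 3x - 4y - 4z = -31, -2x + y - z = 2 (e.g. by elimination or Cramer's rule, determinant = 20) gives (-5, -2, 6).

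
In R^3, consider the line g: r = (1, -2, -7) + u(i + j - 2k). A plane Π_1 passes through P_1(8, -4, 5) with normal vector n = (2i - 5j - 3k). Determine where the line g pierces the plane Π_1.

Π_1: n·r = n·P_1 gives 2x - 5y - 3z = 21.
Substitute r = (1, -2, -7) + t(1, 1, -2) into the plane: 33 + 3t = 21, so t = -4.
Intersection: (1, -2, -7) + (-4)·(1, 1, -2) = (-3, -6, 1).

(-3, -6, 1)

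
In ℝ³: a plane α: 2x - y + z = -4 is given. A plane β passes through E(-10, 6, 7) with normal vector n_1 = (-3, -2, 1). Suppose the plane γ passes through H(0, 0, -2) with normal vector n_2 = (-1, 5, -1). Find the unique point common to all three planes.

(-6, 1, 9)

β: n_1·r = n_1·E gives -3x - 2y + z = 25.
γ: n_2·r = n_2·H gives -x + 5y - z = 2.
Solving the 3×3 linear system 2x - y + z = -4, -3x - 2y + z = 25, -x + 5y - z = 2 (e.g. by elimination or Cramer's rule, determinant = -19) gives (-6, 1, 9).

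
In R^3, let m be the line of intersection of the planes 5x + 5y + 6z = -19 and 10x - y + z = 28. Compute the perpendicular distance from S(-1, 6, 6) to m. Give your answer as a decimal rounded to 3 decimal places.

13.272

Direction of m: (5, 5, 6) × (10, -1, 1) = (11, 55, -55).
A point on m: solving the two plane equations with x = 2 gives (2, -7, 1).
Taking (2, -7, 1) on m with direction v = (11, 55, -55): w = S − (2, -7, 1) = (-3, 13, 5), and w × v = (-990, -110, -308).
Distance = |w × v| / |v| = √1087064 / √6171 ≈ 13.272.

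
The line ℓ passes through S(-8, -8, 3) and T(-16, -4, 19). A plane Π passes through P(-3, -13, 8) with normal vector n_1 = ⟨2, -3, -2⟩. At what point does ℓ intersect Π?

(-6, -9, -1)

A direction vector for ℓ is T − S = (-8, 4, 16).
Π: n_1·r = n_1·P gives 2x - 3y - 2z = 17.
Substitute r = (-8, -8, 3) + t(-8, 4, 16) into the plane: 2 + (-60)t = 17, so t = -1/4.
Intersection: (-8, -8, 3) + (-1/4)·(-8, 4, 16) = (-6, -9, -1).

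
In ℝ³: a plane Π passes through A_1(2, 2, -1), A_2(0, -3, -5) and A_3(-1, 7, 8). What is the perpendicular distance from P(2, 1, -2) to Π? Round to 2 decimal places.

0.11

A_1A_2 = (-2, -5, -4), A_1A_3 = (-3, 5, 9); a normal to Π is A_1A_2 × A_1A_3 = (-25, 30, -25).
Using A_1: Π has equation -25x + 30y - 25z = 35.
n·P − d = (-25)·(2) + (30)·(1) + (-25)·(-2) − 35 = -5; |n| = √2150.
Distance = |-5| / √2150 = 5/√2150 ≈ 0.11.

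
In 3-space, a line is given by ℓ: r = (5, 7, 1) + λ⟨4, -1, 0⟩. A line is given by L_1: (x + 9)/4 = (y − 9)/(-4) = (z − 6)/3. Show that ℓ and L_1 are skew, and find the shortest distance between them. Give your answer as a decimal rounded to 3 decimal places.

L_1 has direction (4, -4, 3) through (-9, 9, 6).
Common perpendicular direction n = (4, -1, 0) × (4, -4, 3) = (-3, -12, -12).
With w = (-9, 9, 6) − (5, 7, 1) = (-14, 2, 5), w · n = -42.
Since n ≠ 0 the lines are not parallel, and w · n = -42 ≠ 0 so they do not intersect; hence they are skew.
Distance = |w · n| / |n| = |-42| / √297 ≈ 2.437.

2.437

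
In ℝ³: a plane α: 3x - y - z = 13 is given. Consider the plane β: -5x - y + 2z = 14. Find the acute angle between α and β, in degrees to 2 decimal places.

28.26

cos θ = |n₁·n₂| / (|n₁||n₂|) = |-16| / (√11 · √30).
θ = arccos(0.88077) ≈ 28.26°.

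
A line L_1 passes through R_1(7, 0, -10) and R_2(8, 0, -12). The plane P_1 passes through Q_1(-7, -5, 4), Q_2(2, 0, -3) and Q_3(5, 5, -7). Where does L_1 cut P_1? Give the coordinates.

(4, 0, -4)

A direction vector for L_1 is R_2 − R_1 = (1, 0, -2).
Q_1Q_2 = (9, 5, -7), Q_1Q_3 = (12, 10, -11); a normal to P_1 is Q_1Q_2 × Q_1Q_3 = (15, 15, 30).
Using Q_1: P_1 has equation 15x + 15y + 30z = -60.
Substitute r = (7, 0, -10) + t(1, 0, -2) into the plane: -195 + (-45)t = -60, so t = -3.
Intersection: (7, 0, -10) + (-3)·(1, 0, -2) = (4, 0, -4).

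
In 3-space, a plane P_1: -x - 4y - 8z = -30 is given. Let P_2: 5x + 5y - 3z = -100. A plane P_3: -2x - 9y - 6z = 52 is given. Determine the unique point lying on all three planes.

(-2, -12, 10)

Solving the 3×3 linear system -x - 4y - 8z = -30, 5x + 5y - 3z = -100, -2x - 9y - 6z = 52 (e.g. by elimination or Cramer's rule, determinant = 193) gives (-2, -12, 10).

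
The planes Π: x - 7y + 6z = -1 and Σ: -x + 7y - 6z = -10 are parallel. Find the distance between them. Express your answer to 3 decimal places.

Rescale Σ by 1/(-1): x - 7y + 6z = 10. Then distance = |-1 − 10| / √86 ≈ 1.186.

1.186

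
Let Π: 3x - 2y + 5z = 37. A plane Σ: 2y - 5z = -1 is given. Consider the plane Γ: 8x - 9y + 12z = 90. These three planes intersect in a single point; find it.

Solving the 3×3 linear system 3x - 2y + 5z = 37, 2y - 5z = -1, 8x - 9y + 12z = 90 (e.g. by elimination or Cramer's rule, determinant = -63) gives (12, 2, 1).

(12, 2, 1)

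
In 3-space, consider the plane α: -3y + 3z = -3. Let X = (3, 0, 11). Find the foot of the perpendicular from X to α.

(3, 6, 5)

Foot = X − λn with λ = (n·X − d)/|n|² = (33 − (-3))/18 = 2.
Foot = (3, 0, 11) − 2·(0, -3, 3) = (3, 6, 5).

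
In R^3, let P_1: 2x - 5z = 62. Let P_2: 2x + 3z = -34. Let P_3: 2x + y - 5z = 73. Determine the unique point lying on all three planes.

Solving the 3×3 linear system 2x - 5z = 62, 2x + 3z = -34, 2x + y - 5z = 73 (e.g. by elimination or Cramer's rule, determinant = -16) gives (1, 11, -12).

(1, 11, -12)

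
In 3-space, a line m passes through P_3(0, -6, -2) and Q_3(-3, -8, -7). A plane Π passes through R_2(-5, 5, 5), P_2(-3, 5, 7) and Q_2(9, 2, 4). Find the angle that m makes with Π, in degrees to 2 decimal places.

14.46

A direction vector for m is Q_3 − P_3 = (-3, -2, -5).
R_2P_2 = (2, 0, 2), R_2Q_2 = (14, -3, -1); a normal to Π is R_2P_2 × R_2Q_2 = (6, 30, -6).
Using R_2: Π has equation 6x + 30y - 6z = 90.
sin θ = |n·v| / (|n||v|) = |-48| / (√972 · √38) = 0.24976.
θ ≈ 14.46°.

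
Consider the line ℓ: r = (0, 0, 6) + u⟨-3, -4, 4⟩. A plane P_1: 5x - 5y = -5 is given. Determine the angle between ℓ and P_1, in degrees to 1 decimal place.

6.3

sin θ = |n·v| / (|n||v|) = |5| / (√50 · √41) = 0.11043.
θ ≈ 6.3°.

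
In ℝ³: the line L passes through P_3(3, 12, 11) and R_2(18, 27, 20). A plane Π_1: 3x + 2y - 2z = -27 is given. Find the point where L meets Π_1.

(-7, 2, 5)

A direction vector for L is R_2 − P_3 = (15, 15, 9).
Substitute r = (3, 12, 11) + t(15, 15, 9) into the plane: 11 + 57t = -27, so t = -2/3.
Intersection: (3, 12, 11) + (-2/3)·(15, 15, 9) = (-7, 2, 5).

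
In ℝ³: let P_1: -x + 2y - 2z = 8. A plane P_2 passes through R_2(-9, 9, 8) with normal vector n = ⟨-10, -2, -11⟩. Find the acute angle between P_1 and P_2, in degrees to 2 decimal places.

P_2: n·r = n·R_2 gives -10x - 2y - 11z = -16.
cos θ = |n₁·n₂| / (|n₁||n₂|) = |28| / (√9 · √225).
θ = arccos(0.62222) ≈ 51.52°.

51.52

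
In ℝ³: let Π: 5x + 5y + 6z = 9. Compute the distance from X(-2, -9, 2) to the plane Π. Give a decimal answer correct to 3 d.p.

5.607

n·X − d = (5)·(-2) + (5)·(-9) + (6)·(2) − 9 = -52; |n| = √86.
Distance = |-52| / √86 = 52/√86 ≈ 5.607.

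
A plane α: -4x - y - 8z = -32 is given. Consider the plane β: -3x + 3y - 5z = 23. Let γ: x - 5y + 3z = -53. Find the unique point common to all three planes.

(1, 12, 2)

Solving the 3×3 linear system -4x - y - 8z = -32, -3x + 3y - 5z = 23, x - 5y + 3z = -53 (e.g. by elimination or Cramer's rule, determinant = -36) gives (1, 12, 2).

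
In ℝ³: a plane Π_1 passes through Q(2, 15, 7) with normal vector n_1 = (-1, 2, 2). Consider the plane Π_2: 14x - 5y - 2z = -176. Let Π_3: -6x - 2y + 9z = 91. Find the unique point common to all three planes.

(-8, 10, 7)

Π_1: n_1·r = n_1·Q gives -x + 2y + 2z = 42.
Solving the 3×3 linear system -x + 2y + 2z = 42, 14x - 5y - 2z = -176, -6x - 2y + 9z = 91 (e.g. by elimination or Cramer's rule, determinant = -295) gives (-8, 10, 7).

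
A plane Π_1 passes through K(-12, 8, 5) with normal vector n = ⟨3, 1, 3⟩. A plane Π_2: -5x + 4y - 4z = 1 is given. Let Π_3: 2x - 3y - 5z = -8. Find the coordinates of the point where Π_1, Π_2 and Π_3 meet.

(-5, -4, 2)

Π_1: n·r = n·K gives 3x + y + 3z = -13.
Solving the 3×3 linear system 3x + y + 3z = -13, -5x + 4y - 4z = 1, 2x - 3y - 5z = -8 (e.g. by elimination or Cramer's rule, determinant = -108) gives (-5, -4, 2).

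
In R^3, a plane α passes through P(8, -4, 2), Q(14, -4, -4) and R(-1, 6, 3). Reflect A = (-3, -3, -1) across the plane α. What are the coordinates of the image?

PQ = (6, 0, -6), PR = (-9, 10, 1); a normal to α is PQ × PR = (60, 48, 60).
Using P: α has equation 60x + 48y + 60z = 408.
λ = (n·A − d)/|n|² = (-384 − 408)/9504 = -1/12.
Reflection = A − 2λn = (-3, -3, -1) − (-1/6)·(60, 48, 60) = (7, 5, 9).

(7, 5, 9)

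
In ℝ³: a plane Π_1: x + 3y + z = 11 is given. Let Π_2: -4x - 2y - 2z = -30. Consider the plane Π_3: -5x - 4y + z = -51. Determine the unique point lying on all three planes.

(8, 2, -3)

Solving the 3×3 linear system x + 3y + z = 11, -4x - 2y - 2z = -30, -5x - 4y + z = -51 (e.g. by elimination or Cramer's rule, determinant = 38) gives (8, 2, -3).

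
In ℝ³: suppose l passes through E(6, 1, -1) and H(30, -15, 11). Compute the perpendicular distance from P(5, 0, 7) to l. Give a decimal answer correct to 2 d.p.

7.62

A direction vector for l is H − E = (24, -16, 12).
Taking (6, 1, -1) on l with direction v = (24, -16, 12): w = P − (6, 1, -1) = (-1, -1, 8), and w × v = (116, 204, 40).
Distance = |w × v| / |v| = √56672 / √976 ≈ 7.62.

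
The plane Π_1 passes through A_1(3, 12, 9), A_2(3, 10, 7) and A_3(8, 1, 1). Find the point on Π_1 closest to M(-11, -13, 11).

(-2, 2, -4)

A_1A_2 = (0, -2, -2), A_1A_3 = (5, -11, -8); a normal to Π_1 is A_1A_2 × A_1A_3 = (-6, -10, 10).
Using A_1: Π_1 has equation -6x - 10y + 10z = -48.
Foot = M − λn with λ = (n·M − d)/|n|² = (306 − (-48))/236 = 3/2.
Foot = (-11, -13, 11) − (3/2)·(-6, -10, 10) = (-2, 2, -4).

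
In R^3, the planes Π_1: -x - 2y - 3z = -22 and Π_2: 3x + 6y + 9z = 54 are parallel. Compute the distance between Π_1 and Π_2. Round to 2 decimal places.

1.07

Rescale Π_2 by 1/(-3): -x - 2y - 3z = -18. Then distance = |-22 − (-18)| / √14 ≈ 1.07.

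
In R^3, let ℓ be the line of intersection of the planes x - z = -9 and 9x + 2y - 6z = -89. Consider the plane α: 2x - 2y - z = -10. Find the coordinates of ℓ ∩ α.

Direction of ℓ: (1, 0, -1) × (9, 2, -6) = (2, -3, 2).
A point on ℓ: solving the two plane equations with x = -17 gives (-17, 8, -8).
Substitute r = (-17, 8, -8) + t(2, -3, 2) into the plane: -42 + 8t = -10, so t = 4.
Intersection: (-17, 8, -8) + 4·(2, -3, 2) = (-9, -4, 0).

(-9, -4, 0)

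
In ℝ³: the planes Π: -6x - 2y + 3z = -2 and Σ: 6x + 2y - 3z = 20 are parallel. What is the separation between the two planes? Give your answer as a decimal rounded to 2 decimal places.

Rescale Σ by 1/(-1): -6x - 2y + 3z = -20. Then distance = |-2 − (-20)| / √49 ≈ 2.57.

2.57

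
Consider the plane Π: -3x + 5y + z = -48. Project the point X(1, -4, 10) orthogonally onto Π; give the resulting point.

Foot = X − λn with λ = (n·X − d)/|n|² = (-13 − (-48))/35 = 1.
Foot = (1, -4, 10) − 1·(-3, 5, 1) = (4, -9, 9).

(4, -9, 9)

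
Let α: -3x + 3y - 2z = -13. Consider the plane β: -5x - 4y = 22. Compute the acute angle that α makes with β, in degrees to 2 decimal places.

84.27

cos θ = |n₁·n₂| / (|n₁||n₂|) = |3| / (√22 · √41).
θ = arccos(0.09989) ≈ 84.27°.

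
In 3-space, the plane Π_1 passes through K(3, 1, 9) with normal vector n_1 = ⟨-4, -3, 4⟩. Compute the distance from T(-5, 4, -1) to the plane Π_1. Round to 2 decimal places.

Π_1: n_1·r = n_1·K gives -4x - 3y + 4z = 21.
n·T − d = (-4)·(-5) + (-3)·(4) + (4)·(-1) − 21 = -17; |n| = √41.
Distance = |-17| / √41 = 17/√41 ≈ 2.65.

2.65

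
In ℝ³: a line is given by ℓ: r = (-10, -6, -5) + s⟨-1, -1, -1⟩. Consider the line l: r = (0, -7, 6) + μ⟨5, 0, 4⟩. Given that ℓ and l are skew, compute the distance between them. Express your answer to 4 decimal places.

Common perpendicular direction n = (-1, -1, -1) × (5, 0, 4) = (-4, -1, 5).
With w = (0, -7, 6) − (-10, -6, -5) = (10, -1, 11), w · n = 16.
Distance = |w · n| / |n| = |16| / √42 ≈ 2.4689.

2.4689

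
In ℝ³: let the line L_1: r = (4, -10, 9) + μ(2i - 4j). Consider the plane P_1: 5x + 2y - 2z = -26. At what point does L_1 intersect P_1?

Substitute r = (4, -10, 9) + t(2, -4, 0) into the plane: -18 + 2t = -26, so t = -4.
Intersection: (4, -10, 9) + (-4)·(2, -4, 0) = (-4, 6, 9).

(-4, 6, 9)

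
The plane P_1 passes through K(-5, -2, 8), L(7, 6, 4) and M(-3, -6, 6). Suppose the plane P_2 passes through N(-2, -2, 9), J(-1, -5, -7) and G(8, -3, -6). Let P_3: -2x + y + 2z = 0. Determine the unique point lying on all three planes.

KL = (12, 8, -4), KM = (2, -4, -2); a normal to P_1 is KL × KM = (-32, 16, -64).
Using K: P_1 has equation -32x + 16y - 64z = -384.
NJ = (1, -3, -16), NG = (10, -1, -15); a normal to P_2 is NJ × NG = (29, -145, 29).
Using N: P_2 has equation 29x - 145y + 29z = 493.
Solving the 3×3 linear system -32x + 16y - 64z = -384, 29x - 145y + 29z = 493, -2x + y + 2z = 0 (e.g. by elimination or Cramer's rule, determinant = 25056) gives (3, -2, 4).

(3, -2, 4)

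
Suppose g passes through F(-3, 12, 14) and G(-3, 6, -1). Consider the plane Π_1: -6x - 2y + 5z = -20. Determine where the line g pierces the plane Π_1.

(-3, 4, -6)

A direction vector for g is G − F = (0, -6, -15).
Substitute r = (-3, 12, 14) + t(0, -6, -15) into the plane: 64 + (-63)t = -20, so t = 4/3.
Intersection: (-3, 12, 14) + (4/3)·(0, -6, -15) = (-3, 4, -6).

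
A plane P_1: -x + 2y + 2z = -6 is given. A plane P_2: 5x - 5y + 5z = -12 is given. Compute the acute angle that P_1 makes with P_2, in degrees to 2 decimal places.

78.90

cos θ = |n₁·n₂| / (|n₁||n₂|) = |-5| / (√9 · √75).
θ = arccos(0.19245) ≈ 78.90°.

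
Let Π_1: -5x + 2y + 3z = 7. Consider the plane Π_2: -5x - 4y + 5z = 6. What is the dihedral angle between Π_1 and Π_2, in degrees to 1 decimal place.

50.3

cos θ = |n₁·n₂| / (|n₁||n₂|) = |32| / (√38 · √66).
θ = arccos(0.63898) ≈ 50.3°.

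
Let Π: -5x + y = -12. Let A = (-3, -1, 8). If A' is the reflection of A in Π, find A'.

(7, -3, 8)

λ = (n·A − d)/|n|² = (14 − (-12))/26 = 1.
Reflection = A − 2λn = (-3, -1, 8) − 2·(-5, 1, 0) = (7, -3, 8).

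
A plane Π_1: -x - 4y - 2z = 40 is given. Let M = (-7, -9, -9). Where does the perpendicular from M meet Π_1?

Foot = M − λn with λ = (n·M − d)/|n|² = (61 − 40)/21 = 1.
Foot = (-7, -9, -9) − 1·(-1, -4, -2) = (-6, -5, -7).

(-6, -5, -7)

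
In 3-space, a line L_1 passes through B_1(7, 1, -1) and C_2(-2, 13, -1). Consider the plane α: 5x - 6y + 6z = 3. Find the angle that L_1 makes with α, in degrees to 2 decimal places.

A direction vector for L_1 is C_2 − B_1 = (-9, 12, 0).
sin θ = |n·v| / (|n||v|) = |-117| / (√97 · √225) = 0.79197.
θ ≈ 52.37°.

52.37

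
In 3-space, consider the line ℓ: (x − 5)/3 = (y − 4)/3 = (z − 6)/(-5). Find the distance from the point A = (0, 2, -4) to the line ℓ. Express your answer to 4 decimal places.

ℓ has direction (3, 3, -5) through (5, 4, 6).
Taking (5, 4, 6) on ℓ with direction v = (3, 3, -5): w = A − (5, 4, 6) = (-5, -2, -10), and w × v = (40, -55, -9).
Distance = |w × v| / |v| = √4706 / √43 ≈ 10.4614.

10.4614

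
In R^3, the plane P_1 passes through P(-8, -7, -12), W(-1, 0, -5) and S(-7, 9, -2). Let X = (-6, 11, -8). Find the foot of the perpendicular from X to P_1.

PW = (7, 7, 7), PS = (1, 16, 10); a normal to P_1 is PW × PS = (-42, -63, 105).
Using P: P_1 has equation -42x - 63y + 105z = -483.
Foot = X − λn with λ = (n·X − d)/|n|² = (-1281 − (-483))/16758 = -1/21.
Foot = (-6, 11, -8) − (-1/21)·(-42, -63, 105) = (-8, 8, -3).

(-8, 8, -3)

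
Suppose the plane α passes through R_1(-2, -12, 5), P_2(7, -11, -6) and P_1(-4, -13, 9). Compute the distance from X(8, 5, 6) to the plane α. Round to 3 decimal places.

R_1P_2 = (9, 1, -11), R_1P_1 = (-2, -1, 4); a normal to α is R_1P_2 × R_1P_1 = (-7, -14, -7).
Using R_1: α has equation -7x - 14y - 7z = 147.
n·X − d = (-7)·(8) + (-14)·(5) + (-7)·(6) − 147 = -315; |n| = √294.
Distance = |-315| / √294 = 315/√294 ≈ 18.371.

18.371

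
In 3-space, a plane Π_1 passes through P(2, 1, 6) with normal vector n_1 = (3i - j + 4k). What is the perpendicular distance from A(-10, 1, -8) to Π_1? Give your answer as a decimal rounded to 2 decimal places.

18.04

Π_1: n_1·r = n_1·P gives 3x - y + 4z = 29.
n·A − d = (3)·(-10) + (-1)·(1) + (4)·(-8) − 29 = -92; |n| = √26.
Distance = |-92| / √26 = 92/√26 ≈ 18.04.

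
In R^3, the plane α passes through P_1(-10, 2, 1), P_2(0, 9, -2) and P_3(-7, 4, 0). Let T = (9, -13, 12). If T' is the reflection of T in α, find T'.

(-21, 17, -18)

P_1P_2 = (10, 7, -3), P_1P_3 = (3, 2, -1); a normal to α is P_1P_2 × P_1P_3 = (-1, 1, -1).
Using P_1: α has equation -x + y - z = 11.
λ = (n·T − d)/|n|² = (-34 − 11)/3 = -15.
Reflection = T − 2λn = (9, -13, 12) − (-30)·(-1, 1, -1) = (-21, 17, -18).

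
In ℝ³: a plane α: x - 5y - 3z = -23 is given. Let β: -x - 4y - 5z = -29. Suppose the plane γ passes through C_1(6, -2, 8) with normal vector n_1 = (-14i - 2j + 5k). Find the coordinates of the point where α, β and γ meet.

γ: n_1·r = n_1·C_1 gives -14x - 2y + 5z = -40.
Solving the 3×3 linear system x - 5y - 3z = -23, -x - 4y - 5z = -29, -14x - 2y + 5z = -40 (e.g. by elimination or Cramer's rule, determinant = -243) gives (3, 4, 2).

(3, 4, 2)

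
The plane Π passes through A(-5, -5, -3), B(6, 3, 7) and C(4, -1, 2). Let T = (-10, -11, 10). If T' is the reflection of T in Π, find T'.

AB = (11, 8, 10), AC = (9, 4, 5); a normal to Π is AB × AC = (0, 35, -28).
Using A: Π has equation 35y - 28z = -91.
λ = (n·T − d)/|n|² = (-665 − (-91))/2009 = -2/7.
Reflection = T − 2λn = (-10, -11, 10) − (-4/7)·(0, 35, -28) = (-10, 9, -6).

(-10, 9, -6)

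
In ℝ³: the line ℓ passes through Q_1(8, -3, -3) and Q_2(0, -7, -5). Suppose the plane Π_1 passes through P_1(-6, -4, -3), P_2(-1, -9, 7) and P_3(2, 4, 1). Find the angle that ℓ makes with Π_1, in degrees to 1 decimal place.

18.0

A direction vector for ℓ is Q_2 − Q_1 = (-8, -4, -2).
P_1P_2 = (5, -5, 10), P_1P_3 = (8, 8, 4); a normal to Π_1 is P_1P_2 × P_1P_3 = (-100, 60, 80).
Using P_1: Π_1 has equation -100x + 60y + 80z = 120.
sin θ = |n·v| / (|n||v|) = |400| / (√20000 · √84) = 0.30861.
θ ≈ 18.0°.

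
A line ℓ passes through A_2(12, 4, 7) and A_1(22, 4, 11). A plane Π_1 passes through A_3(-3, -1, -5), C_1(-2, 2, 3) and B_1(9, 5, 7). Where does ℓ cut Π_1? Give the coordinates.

A direction vector for ℓ is A_1 − A_2 = (10, 0, 4).
A_3C_1 = (1, 3, 8), A_3B_1 = (12, 6, 12); a normal to Π_1 is A_3C_1 × A_3B_1 = (-12, 84, -30).
Using A_3: Π_1 has equation -12x + 84y - 30z = 102.
Substitute r = (12, 4, 7) + t(10, 0, 4) into the plane: -18 + (-240)t = 102, so t = -1/2.
Intersection: (12, 4, 7) + (-1/2)·(10, 0, 4) = (7, 4, 5).

(7, 4, 5)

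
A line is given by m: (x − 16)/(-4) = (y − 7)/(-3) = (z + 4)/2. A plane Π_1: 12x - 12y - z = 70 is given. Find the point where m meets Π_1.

(4, -2, 2)

m has direction (-4, -3, 2) through (16, 7, -4).
Substitute r = (16, 7, -4) + t(-4, -3, 2) into the plane: 112 + (-14)t = 70, so t = 3.
Intersection: (16, 7, -4) + 3·(-4, -3, 2) = (4, -2, 2).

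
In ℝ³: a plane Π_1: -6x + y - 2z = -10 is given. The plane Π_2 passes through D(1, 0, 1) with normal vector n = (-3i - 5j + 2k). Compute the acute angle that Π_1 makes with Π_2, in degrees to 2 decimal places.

76.82

Π_2: n·r = n·D gives -3x - 5y + 2z = -1.
cos θ = |n₁·n₂| / (|n₁||n₂|) = |9| / (√41 · √38).
θ = arccos(0.22801) ≈ 76.82°.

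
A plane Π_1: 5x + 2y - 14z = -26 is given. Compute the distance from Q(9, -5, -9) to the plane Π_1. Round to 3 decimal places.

n·Q − d = (5)·(9) + (2)·(-5) + (-14)·(-9) − (-26) = 187; |n| = √225.
Distance = |187| / √225 = 187/√225 ≈ 12.467.

12.467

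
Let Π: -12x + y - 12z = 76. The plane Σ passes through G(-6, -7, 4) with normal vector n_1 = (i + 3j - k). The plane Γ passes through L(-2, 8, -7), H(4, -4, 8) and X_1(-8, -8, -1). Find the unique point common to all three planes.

(-7, -8, 0)

Σ: n_1·r = n_1·G gives x + 3y - z = -31.
LH = (6, -12, 15), LX_1 = (-6, -16, 6); a normal to Γ is LH × LX_1 = (168, -126, -168).
Using L: Γ has equation 168x - 126y - 168z = -168.
Solving the 3×3 linear system -12x + y - 12z = 76, x + 3y - z = -31, 168x - 126y - 168z = -168 (e.g. by elimination or Cramer's rule, determinant = 15120) gives (-7, -8, 0).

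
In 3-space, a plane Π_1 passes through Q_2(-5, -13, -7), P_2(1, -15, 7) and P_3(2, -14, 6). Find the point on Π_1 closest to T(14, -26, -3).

(5, -11, 3)

Q_2P_2 = (6, -2, 14), Q_2P_3 = (7, -1, 13); a normal to Π_1 is Q_2P_2 × Q_2P_3 = (-12, 20, 8).
Using Q_2: Π_1 has equation -12x + 20y + 8z = -256.
Foot = T − λn with λ = (n·T − d)/|n|² = (-712 − (-256))/608 = -3/4.
Foot = (14, -26, -3) − (-3/4)·(-12, 20, 8) = (5, -11, 3).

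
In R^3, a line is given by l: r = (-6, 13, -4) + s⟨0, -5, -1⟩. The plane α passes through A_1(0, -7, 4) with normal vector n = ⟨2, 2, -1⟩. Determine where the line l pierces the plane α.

(-6, -7, -8)

α: n·r = n·A_1 gives 2x + 2y - z = -18.
Substitute r = (-6, 13, -4) + t(0, -5, -1) into the plane: 18 + (-9)t = -18, so t = 4.
Intersection: (-6, 13, -4) + 4·(0, -5, -1) = (-6, -7, -8).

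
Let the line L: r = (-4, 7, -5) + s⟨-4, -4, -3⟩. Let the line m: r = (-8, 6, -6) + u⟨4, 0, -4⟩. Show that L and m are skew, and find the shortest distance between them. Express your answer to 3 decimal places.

1.444

Common perpendicular direction n = (-4, -4, -3) × (4, 0, -4) = (16, -28, 16).
With w = (-8, 6, -6) − (-4, 7, -5) = (-4, -1, -1), w · n = -52.
Since n ≠ 0 the lines are not parallel, and w · n = -52 ≠ 0 so they do not intersect; hence they are skew.
Distance = |w · n| / |n| = |-52| / √1296 ≈ 1.444.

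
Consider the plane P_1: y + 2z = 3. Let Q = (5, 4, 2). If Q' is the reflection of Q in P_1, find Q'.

(5, 2, -2)

λ = (n·Q − d)/|n|² = (8 − 3)/5 = 1.
Reflection = Q − 2λn = (5, 4, 2) − 2·(0, 1, 2) = (5, 2, -2).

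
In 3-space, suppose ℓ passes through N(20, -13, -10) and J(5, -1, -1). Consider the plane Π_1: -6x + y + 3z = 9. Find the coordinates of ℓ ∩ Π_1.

A direction vector for ℓ is J − N = (-15, 12, 9).
Substitute r = (20, -13, -10) + t(-15, 12, 9) into the plane: -163 + 129t = 9, so t = 4/3.
Intersection: (20, -13, -10) + (4/3)·(-15, 12, 9) = (0, 3, 2).

(0, 3, 2)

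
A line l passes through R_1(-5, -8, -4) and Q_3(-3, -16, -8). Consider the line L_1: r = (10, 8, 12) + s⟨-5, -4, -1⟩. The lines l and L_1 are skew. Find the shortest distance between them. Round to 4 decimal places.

10.0367

A direction vector for l is Q_3 − R_1 = (2, -8, -4).
Common perpendicular direction n = (2, -8, -4) × (-5, -4, -1) = (-8, 22, -48).
With w = (10, 8, 12) − (-5, -8, -4) = (15, 16, 16), w · n = -536.
Distance = |w · n| / |n| = |-536| / √2852 ≈ 10.0367.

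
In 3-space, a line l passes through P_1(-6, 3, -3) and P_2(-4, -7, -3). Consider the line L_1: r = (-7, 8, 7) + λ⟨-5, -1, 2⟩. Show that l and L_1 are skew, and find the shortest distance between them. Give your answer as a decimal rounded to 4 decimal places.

9.3095

A direction vector for l is P_2 − P_1 = (2, -10, 0).
Common perpendicular direction n = (2, -10, 0) × (-5, -1, 2) = (-20, -4, -52).
With w = (-7, 8, 7) − (-6, 3, -3) = (-1, 5, 10), w · n = -520.
Since n ≠ 0 the lines are not parallel, and w · n = -520 ≠ 0 so they do not intersect; hence they are skew.
Distance = |w · n| / |n| = |-520| / √3120 ≈ 9.3095.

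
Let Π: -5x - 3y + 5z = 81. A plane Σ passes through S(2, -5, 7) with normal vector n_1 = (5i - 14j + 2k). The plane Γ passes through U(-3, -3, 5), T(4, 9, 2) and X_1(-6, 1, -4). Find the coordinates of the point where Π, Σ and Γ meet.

(-4, -7, 8)

Σ: n_1·r = n_1·S gives 5x - 14y + 2z = 94.
UT = (7, 12, -3), UX_1 = (-3, 4, -9); a normal to Γ is UT × UX_1 = (-96, 72, 64).
Using U: Γ has equation -96x + 72y + 64z = 392.
Solving the 3×3 linear system -5x - 3y + 5z = 81, 5x - 14y + 2z = 94, -96x + 72y + 64z = 392 (e.g. by elimination or Cramer's rule, determinant = 1816) gives (-4, -7, 8).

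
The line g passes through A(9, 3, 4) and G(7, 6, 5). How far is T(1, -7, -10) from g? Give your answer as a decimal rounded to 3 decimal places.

A direction vector for g is G − A = (-2, 3, 1).
Taking (9, 3, 4) on g with direction v = (-2, 3, 1): w = T − (9, 3, 4) = (-8, -10, -14), and w × v = (32, 36, -44).
Distance = |w × v| / |v| = √4256 / √14 ≈ 17.436.

17.436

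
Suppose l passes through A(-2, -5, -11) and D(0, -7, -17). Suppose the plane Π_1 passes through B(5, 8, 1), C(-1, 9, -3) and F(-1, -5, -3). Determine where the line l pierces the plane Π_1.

A direction vector for l is D − A = (2, -2, -6).
BC = (-6, 1, -4), BF = (-6, -13, -4); a normal to Π_1 is BC × BF = (-56, 0, 84).
Using B: Π_1 has equation -56x + 84z = -196.
Substitute r = (-2, -5, -11) + t(2, -2, -6) into the plane: -812 + (-616)t = -196, so t = -1.
Intersection: (-2, -5, -11) + (-1)·(2, -2, -6) = (-4, -3, -5).

(-4, -3, -5)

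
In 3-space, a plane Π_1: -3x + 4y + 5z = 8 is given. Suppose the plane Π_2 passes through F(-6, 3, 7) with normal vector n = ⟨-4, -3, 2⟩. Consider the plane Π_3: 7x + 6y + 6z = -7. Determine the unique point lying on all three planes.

Π_2: n·r = n·F gives -4x - 3y + 2z = 29.
Solving the 3×3 linear system -3x + 4y + 5z = 8, -4x - 3y + 2z = 29, 7x + 6y + 6z = -7 (e.g. by elimination or Cramer's rule, determinant = 227) gives (-1, -5, 5).

(-1, -5, 5)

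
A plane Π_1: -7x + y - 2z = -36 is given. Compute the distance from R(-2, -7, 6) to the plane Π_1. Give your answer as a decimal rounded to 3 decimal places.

n·R − d = (-7)·(-2) + (1)·(-7) + (-2)·(6) − (-36) = 31; |n| = √54.
Distance = |31| / √54 = 31/√54 ≈ 4.219.

4.219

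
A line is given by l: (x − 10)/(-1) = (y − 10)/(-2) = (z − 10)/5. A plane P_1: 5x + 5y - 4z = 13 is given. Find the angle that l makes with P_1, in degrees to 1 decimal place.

l has direction (-1, -2, 5) through (10, 10, 10).
sin θ = |n·v| / (|n||v|) = |-35| / (√66 · √30) = 0.78657.
θ ≈ 51.9°.

51.9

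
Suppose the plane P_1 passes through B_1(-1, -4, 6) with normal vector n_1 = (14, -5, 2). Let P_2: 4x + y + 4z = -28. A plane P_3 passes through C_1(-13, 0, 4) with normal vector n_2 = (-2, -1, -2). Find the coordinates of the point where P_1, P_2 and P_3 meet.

(-1, -8, -4)

P_1: n_1·r = n_1·B_1 gives 14x - 5y + 2z = 18.
P_3: n_2·r = n_2·C_1 gives -2x - y - 2z = 18.
Solving the 3×3 linear system 14x - 5y + 2z = 18, 4x + y + 4z = -28, -2x - y - 2z = 18 (e.g. by elimination or Cramer's rule, determinant = 24) gives (-1, -8, -4).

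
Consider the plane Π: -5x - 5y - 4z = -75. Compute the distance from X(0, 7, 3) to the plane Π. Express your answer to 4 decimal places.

3.4466

n·X − d = (-5)·(0) + (-5)·(7) + (-4)·(3) − (-75) = 28; |n| = √66.
Distance = |28| / √66 = 28/√66 ≈ 3.4466.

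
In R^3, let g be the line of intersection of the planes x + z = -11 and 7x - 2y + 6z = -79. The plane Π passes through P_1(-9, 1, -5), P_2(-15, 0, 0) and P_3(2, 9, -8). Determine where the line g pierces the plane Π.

Direction of g: (1, 0, 1) × (7, -2, 6) = (2, 1, -2).
A point on g: solving the two plane equations with x = -11 gives (-11, 1, 0).
P_1P_2 = (-6, -1, 5), P_1P_3 = (11, 8, -3); a normal to Π is P_1P_2 × P_1P_3 = (-37, 37, -37).
Using P_1: Π has equation -37x + 37y - 37z = 555.
Substitute r = (-11, 1, 0) + t(2, 1, -2) into the plane: 444 + 37t = 555, so t = 3.
Intersection: (-11, 1, 0) + 3·(2, 1, -2) = (-5, 4, -6).

(-5, 4, -6)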